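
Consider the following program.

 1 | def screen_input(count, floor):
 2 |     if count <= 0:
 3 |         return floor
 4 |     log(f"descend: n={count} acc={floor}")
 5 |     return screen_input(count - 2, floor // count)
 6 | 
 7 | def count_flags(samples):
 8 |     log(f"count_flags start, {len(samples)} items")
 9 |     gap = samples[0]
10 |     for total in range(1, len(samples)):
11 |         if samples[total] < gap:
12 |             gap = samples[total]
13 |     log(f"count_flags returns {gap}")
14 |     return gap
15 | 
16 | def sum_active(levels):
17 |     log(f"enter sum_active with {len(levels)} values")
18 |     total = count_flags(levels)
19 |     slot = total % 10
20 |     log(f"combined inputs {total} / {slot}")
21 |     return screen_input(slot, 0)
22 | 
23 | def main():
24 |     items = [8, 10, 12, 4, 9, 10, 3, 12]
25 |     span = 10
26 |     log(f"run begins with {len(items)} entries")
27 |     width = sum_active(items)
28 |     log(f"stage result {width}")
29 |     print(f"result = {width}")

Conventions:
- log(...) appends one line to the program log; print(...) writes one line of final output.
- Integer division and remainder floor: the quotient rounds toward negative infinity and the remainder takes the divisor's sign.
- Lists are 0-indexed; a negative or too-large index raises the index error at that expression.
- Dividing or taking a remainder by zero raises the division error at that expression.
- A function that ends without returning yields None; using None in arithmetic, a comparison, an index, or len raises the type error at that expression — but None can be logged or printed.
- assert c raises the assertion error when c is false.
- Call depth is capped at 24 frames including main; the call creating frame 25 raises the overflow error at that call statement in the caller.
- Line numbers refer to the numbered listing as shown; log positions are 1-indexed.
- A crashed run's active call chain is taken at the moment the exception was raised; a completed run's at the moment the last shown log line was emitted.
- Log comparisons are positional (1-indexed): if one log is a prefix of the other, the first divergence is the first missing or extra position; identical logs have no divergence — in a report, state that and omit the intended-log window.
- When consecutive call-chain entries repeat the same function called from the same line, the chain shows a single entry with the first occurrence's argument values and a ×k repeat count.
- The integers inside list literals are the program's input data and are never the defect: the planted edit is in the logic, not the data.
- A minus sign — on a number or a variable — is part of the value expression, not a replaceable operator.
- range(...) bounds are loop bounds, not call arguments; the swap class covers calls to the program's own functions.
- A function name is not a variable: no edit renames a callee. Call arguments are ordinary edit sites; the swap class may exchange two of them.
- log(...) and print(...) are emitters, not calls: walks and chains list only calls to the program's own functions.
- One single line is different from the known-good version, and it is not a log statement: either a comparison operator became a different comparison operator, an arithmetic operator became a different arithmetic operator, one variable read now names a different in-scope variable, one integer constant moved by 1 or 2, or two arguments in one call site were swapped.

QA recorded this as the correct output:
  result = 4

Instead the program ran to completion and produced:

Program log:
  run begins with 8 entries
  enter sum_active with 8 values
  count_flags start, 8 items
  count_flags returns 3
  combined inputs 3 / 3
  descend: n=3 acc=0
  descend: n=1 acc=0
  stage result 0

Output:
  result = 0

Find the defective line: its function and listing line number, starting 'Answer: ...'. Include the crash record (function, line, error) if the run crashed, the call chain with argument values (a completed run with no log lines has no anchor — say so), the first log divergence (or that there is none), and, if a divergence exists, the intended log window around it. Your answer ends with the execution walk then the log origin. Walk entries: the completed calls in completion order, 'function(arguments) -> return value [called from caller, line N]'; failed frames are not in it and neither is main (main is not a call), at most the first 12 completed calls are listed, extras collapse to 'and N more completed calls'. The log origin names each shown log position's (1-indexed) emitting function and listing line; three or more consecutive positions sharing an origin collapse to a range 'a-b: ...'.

Answer: the defect is in screen_input at line 5.
The tell: At log position 7 the runs split — shown 'descend: n=1 acc=0', but the working version logs 'descend: n=1 acc=3'.
Call chain: main.
First divergence: position 7 — shown 'descend: n=1 acc=0', intended 'descend: n=1 acc=3'.
Intended log window:
  5: combined inputs 3 / 3
  6: descend: n=3 acc=0
  7: descend: n=1 acc=3
  8: stage result 4
Execution walk:
  count_flags([8, 10, 12, 4, 9, 10, 3, 12]) -> 3  [called from sum_active, line 18]
  screen_input(-1, 0) -> 0  [called from screen_input, line 5]
  screen_input(1, 0) -> 0  [called from screen_input, line 5]
  screen_input(3, 0) -> 0  [called from sum_active, line 21]
  sum_active([8, 10, 12, 4, 9, 10, 3, 12]) -> 0  [called from main, line 27]
Log line origins:
  1: emitted by main (line 26)
  2: emitted by sum_active (line 17)
  3: emitted by count_flags (line 8)
  4: emitted by count_flags (line 13)
  5: emitted by sum_active (line 20)
  6: emitted by screen_input (line 4)
  7: emitted by screen_input (line 4)
  8: emitted by main (line 28)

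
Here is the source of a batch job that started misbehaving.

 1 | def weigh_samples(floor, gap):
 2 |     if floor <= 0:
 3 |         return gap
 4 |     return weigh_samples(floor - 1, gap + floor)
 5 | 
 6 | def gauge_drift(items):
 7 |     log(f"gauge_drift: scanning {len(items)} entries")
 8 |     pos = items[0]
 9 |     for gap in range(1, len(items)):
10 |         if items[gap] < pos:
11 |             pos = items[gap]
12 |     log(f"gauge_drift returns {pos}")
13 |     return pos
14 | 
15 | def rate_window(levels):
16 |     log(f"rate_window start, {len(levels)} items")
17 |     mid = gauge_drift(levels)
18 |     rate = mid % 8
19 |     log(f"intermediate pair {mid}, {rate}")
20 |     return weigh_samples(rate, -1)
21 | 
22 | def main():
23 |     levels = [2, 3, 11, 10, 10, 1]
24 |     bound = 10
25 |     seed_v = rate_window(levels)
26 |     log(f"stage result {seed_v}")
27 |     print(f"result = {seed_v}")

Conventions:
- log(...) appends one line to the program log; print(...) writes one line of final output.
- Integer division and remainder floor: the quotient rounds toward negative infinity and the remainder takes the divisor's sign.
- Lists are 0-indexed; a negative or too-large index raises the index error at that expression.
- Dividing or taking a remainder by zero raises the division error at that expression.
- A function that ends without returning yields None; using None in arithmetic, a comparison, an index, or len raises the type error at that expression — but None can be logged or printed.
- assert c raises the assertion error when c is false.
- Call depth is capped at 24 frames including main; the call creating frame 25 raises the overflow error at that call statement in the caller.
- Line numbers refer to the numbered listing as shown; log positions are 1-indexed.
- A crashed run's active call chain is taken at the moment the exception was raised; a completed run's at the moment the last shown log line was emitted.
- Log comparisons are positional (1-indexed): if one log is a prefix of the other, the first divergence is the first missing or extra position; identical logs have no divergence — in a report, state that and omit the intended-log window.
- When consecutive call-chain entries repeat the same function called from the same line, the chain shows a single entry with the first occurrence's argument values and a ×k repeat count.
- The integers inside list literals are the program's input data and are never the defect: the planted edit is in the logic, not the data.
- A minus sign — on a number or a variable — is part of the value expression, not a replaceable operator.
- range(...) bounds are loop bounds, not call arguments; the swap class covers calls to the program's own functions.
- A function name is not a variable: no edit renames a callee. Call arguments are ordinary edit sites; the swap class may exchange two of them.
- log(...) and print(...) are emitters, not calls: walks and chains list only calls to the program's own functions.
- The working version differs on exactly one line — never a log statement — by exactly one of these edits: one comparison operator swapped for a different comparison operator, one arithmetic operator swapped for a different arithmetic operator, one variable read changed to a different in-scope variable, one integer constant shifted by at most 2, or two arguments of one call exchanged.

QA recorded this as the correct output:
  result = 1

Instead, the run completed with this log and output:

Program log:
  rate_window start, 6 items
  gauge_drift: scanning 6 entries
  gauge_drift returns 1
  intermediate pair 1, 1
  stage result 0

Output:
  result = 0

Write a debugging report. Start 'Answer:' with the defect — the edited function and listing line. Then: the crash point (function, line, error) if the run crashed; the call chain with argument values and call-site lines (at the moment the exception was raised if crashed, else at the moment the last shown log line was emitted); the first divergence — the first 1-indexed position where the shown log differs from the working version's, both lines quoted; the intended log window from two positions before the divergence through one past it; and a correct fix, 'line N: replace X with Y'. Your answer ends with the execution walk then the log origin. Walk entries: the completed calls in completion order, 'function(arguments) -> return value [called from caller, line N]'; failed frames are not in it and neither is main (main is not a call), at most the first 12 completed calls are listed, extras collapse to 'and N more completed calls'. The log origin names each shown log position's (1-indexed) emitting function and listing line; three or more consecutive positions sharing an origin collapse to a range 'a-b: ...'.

Answer: the defect is in rate_window at line 20.
The tell: At log position 5 the runs split — shown 'stage result 0', but the working version logs 'stage result 1'.
Call chain: main.
First divergence: position 5 — the shown line 'stage result 0' should read 'stage result 1'.
Intended log window:
  3: gauge_drift returns 1
  4: intermediate pair 1, 1
  5: stage result 1
Execution walk:
  gauge_drift([2, 3, 11, 10, 10, 1]) -> 1  [called from rate_window, line 17]
  weigh_samples(0, 0) -> 0  [called from weigh_samples, line 4]
  weigh_samples(1, -1) -> 0  [called from rate_window, line 20]
  rate_window([2, 3, 11, 10, 10, 1]) -> 0  [called from main, line 25]
Log line origins:
  1: emitted by rate_window (line 16)
  2: emitted by gauge_drift (line 7)
  3: emitted by gauge_drift (line 12)
  4: emitted by rate_window (line 19)
  5: emitted by main (line 26)
A correct fix: line 20: replace `-1` with `0`.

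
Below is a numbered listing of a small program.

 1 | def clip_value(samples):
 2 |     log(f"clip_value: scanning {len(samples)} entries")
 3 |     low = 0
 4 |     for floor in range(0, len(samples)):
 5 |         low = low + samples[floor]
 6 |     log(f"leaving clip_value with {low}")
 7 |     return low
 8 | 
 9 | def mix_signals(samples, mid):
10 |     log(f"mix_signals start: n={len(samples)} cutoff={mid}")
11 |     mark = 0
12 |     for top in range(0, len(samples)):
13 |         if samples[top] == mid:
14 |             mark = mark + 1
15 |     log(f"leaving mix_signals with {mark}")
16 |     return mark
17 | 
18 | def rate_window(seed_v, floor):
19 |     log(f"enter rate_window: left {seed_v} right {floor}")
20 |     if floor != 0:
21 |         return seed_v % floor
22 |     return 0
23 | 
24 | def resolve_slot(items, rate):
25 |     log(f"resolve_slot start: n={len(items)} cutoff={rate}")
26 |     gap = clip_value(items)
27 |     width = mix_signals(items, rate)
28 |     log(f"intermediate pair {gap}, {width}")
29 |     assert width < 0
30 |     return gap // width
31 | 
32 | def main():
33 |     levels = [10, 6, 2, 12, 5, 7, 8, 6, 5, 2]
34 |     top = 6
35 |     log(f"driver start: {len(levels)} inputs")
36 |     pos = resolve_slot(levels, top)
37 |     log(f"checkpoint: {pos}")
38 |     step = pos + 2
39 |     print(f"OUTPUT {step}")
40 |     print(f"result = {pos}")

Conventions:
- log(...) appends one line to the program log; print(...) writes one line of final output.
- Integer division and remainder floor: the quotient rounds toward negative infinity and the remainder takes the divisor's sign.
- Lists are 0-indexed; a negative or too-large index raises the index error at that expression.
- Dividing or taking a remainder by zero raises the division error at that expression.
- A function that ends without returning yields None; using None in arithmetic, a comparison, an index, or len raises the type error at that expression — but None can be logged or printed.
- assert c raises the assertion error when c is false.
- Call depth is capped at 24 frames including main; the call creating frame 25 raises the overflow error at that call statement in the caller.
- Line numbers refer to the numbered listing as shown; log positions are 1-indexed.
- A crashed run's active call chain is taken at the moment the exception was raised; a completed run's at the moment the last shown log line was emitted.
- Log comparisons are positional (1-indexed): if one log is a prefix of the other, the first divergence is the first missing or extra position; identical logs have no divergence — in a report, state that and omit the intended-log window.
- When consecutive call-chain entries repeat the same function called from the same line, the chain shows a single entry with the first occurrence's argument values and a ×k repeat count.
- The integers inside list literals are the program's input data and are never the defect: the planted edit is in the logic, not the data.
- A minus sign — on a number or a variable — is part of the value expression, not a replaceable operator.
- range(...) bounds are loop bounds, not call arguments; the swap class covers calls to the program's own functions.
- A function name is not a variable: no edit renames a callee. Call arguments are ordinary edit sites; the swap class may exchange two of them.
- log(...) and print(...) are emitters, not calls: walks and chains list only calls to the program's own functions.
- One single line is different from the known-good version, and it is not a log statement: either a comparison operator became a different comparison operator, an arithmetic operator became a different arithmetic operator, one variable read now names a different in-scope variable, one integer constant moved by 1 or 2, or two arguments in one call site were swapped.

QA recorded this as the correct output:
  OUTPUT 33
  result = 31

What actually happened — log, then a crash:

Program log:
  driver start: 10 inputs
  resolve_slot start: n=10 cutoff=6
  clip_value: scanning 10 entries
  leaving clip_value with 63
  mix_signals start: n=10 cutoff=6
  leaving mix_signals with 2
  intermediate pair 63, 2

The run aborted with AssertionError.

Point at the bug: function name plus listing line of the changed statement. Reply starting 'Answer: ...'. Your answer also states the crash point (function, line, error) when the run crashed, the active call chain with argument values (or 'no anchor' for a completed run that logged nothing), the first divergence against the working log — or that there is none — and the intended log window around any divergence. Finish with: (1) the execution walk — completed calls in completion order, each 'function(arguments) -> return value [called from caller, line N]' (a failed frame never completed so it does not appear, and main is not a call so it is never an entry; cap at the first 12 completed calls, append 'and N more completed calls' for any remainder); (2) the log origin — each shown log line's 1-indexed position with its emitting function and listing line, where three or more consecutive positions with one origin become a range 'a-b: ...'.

Answer: the defect is in resolve_slot at line 29.
The tell: A complete run would log 'checkpoint: 31' next, but this one stopped at 7 lines.
Crash: resolve_slot, line 29, AssertionError.
Call chain: main -> resolve_slot([10, 6, 2, 12, 5, 7, 8, 6, 5, 2], 6) (called at line 36).
First divergence: position 8 — after 7 matching lines the faulty run goes silent; intended next line 'checkpoint: 31'.
Intended log window:
  6: leaving mix_signals with 2
  7: intermediate pair 63, 2
  8: checkpoint: 31
Execution walk:
  clip_value([10, 6, 2, 12, 5, 7, 8, 6, 5, 2]) -> 63  [called from resolve_slot, line 26]
  mix_signals([10, 6, 2, 12, 5, 7, 8, 6, 5, 2], 6) -> 2  [called from resolve_slot, line 27]
Log origin:
  1: from main, line 35
  2: from resolve_slot, line 25
  3: from clip_value, line 2
  4: from clip_value, line 6
  5: from mix_signals, line 10
  6: from mix_signals, line 15
  7: from resolve_slot, line 28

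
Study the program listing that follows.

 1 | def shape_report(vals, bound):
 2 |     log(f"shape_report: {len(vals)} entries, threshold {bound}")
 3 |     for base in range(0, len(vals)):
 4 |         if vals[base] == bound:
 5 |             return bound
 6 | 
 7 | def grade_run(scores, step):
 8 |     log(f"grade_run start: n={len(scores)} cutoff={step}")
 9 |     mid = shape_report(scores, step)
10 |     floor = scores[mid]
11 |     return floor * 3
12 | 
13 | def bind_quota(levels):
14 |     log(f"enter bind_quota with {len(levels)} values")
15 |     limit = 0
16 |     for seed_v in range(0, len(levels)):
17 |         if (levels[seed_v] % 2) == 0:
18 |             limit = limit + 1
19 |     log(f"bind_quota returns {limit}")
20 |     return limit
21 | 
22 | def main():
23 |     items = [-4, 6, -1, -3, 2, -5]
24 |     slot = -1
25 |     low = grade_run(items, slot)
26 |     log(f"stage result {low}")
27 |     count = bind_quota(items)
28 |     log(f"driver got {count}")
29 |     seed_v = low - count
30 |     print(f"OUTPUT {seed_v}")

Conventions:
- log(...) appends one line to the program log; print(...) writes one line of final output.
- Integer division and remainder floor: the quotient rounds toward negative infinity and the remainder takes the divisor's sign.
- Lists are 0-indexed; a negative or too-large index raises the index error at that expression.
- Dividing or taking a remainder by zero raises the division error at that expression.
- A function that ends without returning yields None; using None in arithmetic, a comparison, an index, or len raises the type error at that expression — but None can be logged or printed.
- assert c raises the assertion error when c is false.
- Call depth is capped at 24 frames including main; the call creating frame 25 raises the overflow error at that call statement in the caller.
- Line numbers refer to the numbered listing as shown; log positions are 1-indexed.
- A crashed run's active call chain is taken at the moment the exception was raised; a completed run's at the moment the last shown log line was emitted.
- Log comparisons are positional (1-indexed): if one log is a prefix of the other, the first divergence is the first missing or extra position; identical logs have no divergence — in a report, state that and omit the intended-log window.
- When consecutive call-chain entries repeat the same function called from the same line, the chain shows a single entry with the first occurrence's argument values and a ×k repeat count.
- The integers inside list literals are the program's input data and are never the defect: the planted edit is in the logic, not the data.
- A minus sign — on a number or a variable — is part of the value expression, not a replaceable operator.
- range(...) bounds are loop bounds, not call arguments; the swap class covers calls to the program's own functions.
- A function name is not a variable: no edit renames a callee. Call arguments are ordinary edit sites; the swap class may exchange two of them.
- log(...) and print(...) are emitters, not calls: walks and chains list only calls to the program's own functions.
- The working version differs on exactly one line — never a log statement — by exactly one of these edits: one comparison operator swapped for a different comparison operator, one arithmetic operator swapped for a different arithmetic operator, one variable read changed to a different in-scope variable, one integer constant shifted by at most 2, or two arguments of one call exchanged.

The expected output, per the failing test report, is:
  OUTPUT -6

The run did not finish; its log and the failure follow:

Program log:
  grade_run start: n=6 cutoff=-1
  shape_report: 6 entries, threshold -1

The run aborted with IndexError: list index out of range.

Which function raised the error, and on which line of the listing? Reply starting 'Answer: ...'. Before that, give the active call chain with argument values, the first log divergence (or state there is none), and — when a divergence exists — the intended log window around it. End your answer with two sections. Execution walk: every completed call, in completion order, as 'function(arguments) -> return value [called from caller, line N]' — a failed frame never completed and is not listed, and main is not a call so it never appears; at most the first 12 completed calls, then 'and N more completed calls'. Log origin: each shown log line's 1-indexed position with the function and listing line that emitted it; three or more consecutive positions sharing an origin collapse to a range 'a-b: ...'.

Answer: the error was raised in grade_run, line 10.
Key fact: The faulty run's log stops after 2 lines; the working version's next line would be 'stage result -3'.
Call chain: main -> grade_run([-4, 6, -1, -3, 2, -5], -1) (called at line 25).
First divergence: position 3 — the faulty run's log ends after 2 lines; the working version continues with 'stage result -3'.
Intended log window:
  1: grade_run start: n=6 cutoff=-1
  2: shape_report: 6 entries, threshold -1
  3: stage result -3
  4: enter bind_quota with 6 values
Execution walk:
  shape_report([-4, 6, -1, -3, 2, -5], -1) -> -1  [called from grade_run, line 9]
Log line origins:
  1: from grade_run, line 8
  2: from shape_report, line 2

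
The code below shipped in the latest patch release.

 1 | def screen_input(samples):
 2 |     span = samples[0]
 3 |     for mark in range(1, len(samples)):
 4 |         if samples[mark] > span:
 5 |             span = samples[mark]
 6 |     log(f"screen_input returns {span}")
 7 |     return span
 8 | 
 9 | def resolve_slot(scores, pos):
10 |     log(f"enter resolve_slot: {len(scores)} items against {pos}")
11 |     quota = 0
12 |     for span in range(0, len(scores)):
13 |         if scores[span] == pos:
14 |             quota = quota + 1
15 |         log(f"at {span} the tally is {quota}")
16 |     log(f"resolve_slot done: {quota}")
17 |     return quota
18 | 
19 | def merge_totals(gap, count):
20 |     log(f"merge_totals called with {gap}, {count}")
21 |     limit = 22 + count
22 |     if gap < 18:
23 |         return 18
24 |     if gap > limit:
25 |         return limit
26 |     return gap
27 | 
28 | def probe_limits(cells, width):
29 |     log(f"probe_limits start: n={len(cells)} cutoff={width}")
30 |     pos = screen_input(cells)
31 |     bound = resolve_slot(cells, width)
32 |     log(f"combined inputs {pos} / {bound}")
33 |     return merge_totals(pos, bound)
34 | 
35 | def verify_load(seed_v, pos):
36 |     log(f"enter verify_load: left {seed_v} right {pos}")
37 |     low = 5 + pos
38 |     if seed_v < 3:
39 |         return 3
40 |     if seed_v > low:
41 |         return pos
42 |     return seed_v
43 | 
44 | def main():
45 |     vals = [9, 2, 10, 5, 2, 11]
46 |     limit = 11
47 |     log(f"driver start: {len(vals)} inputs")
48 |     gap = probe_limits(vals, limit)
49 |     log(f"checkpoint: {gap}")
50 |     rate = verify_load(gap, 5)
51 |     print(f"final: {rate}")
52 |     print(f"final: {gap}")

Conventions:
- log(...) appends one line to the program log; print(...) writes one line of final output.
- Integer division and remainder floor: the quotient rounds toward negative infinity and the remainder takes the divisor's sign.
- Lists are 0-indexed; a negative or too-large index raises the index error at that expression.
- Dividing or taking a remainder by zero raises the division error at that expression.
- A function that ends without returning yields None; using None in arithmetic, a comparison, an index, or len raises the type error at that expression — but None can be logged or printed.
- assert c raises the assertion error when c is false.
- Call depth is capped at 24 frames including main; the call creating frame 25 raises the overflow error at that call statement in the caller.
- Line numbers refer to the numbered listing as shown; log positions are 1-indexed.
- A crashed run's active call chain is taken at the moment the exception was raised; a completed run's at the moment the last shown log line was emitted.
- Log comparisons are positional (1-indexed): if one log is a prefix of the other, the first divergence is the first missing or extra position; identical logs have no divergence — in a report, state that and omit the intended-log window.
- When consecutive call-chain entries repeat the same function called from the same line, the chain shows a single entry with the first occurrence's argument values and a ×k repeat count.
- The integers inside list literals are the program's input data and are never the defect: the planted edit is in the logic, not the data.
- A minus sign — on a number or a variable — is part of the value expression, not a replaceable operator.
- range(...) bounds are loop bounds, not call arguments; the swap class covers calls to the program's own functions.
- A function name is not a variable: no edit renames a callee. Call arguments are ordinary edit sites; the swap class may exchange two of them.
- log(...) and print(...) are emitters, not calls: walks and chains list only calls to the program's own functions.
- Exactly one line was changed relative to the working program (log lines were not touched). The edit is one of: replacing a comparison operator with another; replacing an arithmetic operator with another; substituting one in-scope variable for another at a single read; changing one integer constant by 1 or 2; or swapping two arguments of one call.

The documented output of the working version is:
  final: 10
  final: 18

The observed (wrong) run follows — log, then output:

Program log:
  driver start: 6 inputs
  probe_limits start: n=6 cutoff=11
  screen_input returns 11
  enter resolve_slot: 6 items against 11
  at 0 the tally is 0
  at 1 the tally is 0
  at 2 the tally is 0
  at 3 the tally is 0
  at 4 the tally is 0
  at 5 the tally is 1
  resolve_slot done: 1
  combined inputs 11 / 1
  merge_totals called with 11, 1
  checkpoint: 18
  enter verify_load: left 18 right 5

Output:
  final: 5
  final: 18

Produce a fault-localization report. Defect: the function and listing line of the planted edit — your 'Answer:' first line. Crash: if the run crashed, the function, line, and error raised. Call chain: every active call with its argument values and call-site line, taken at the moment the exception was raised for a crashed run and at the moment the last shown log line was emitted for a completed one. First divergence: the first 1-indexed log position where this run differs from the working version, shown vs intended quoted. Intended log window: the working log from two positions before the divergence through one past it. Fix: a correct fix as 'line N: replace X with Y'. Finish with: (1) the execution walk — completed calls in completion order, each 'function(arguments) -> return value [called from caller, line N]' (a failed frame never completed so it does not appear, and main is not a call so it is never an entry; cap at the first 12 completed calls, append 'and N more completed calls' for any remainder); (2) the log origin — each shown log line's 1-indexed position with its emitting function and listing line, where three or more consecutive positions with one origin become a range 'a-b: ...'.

Answer: the defect is in verify_load at line 41.
Key observation: No log line changed; the fault shows up purely in the output.
Call chain: main -> verify_load(18, 5) (called at line 50).
First divergence: none; the two logs match at every position.
Execution walk:
  screen_input([9, 2, 10, 5, 2, 11]) -> 11  [called from probe_limits, line 30]
  resolve_slot([9, 2, 10, 5, 2, 11], 11) -> 1  [called from probe_limits, line 31]
  merge_totals(11, 1) -> 18  [called from probe_limits, line 33]
  probe_limits([9, 2, 10, 5, 2, 11], 11) -> 18  [called from main, line 48]
  verify_load(18, 5) -> 5  [called from main, line 50]
Origin of each log line:
  1 — main, line 47
  2 — probe_limits, line 29
  3 — screen_input, line 6
  4 — resolve_slot, line 10
  5-10 — resolve_slot, line 15
  11 — resolve_slot, line 16
  12 — probe_limits, line 32
  13 — merge_totals, line 20
  14 — main, line 49
  15 — verify_load, line 36
A correct fix: line 41: replace `pos` with `low`.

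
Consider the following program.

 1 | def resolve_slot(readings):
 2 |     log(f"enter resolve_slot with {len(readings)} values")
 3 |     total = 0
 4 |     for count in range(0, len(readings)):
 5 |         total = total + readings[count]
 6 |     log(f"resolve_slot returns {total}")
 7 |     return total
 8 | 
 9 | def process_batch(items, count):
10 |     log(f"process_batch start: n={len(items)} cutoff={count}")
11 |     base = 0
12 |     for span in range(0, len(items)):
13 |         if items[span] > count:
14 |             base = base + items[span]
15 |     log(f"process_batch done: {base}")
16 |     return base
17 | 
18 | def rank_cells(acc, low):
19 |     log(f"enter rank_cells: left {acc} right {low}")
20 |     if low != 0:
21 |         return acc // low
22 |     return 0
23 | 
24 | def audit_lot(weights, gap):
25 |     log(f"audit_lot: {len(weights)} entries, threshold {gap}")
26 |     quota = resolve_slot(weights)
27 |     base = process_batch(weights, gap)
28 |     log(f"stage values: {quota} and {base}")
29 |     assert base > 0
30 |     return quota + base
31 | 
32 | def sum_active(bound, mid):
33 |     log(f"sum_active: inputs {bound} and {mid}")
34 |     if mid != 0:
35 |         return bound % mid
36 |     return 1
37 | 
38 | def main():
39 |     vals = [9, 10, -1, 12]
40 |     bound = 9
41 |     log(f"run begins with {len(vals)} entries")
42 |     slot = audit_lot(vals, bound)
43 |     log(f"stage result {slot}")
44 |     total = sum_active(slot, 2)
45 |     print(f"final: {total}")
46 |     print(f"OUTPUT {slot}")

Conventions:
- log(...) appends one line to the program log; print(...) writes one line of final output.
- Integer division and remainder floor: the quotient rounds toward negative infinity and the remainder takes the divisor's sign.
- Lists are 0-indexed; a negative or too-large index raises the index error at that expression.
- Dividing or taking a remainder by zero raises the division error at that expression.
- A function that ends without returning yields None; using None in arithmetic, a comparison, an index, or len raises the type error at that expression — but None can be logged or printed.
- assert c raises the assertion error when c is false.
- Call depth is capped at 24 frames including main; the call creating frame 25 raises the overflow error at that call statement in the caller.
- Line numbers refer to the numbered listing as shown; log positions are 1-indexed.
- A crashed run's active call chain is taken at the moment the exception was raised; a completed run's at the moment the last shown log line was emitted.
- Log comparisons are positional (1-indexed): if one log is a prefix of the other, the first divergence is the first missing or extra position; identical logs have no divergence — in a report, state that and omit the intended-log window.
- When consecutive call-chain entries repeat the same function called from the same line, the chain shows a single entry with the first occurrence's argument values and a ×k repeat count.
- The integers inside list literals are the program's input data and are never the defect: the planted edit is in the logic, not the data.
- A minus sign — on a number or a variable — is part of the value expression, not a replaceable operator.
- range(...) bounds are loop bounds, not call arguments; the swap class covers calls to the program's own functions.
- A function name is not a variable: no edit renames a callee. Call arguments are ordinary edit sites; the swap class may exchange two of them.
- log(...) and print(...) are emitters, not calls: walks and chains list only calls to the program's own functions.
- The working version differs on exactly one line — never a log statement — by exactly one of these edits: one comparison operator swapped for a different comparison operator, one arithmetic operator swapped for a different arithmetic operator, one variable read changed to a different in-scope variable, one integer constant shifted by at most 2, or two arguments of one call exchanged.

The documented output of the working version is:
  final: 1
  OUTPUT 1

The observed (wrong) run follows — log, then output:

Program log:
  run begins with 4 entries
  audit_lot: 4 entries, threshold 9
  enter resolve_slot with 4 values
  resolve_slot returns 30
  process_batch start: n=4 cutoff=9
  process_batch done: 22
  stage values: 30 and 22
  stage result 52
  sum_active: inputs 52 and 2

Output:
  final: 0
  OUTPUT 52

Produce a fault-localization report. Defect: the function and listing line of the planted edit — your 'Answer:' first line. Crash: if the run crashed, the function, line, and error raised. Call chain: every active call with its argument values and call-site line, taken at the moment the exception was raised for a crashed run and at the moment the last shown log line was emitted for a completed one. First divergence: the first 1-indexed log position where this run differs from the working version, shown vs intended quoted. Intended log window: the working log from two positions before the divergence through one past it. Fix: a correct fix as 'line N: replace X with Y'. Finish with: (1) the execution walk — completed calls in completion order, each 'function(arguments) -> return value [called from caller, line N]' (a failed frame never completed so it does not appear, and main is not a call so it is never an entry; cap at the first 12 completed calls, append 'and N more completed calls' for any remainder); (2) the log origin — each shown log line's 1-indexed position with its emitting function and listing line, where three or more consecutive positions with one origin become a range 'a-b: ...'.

Answer: the defect is in audit_lot at line 30.
Key fact: The earliest visible damage is log position 8 — 'stage result 52' rather than the intended 'stage result 1'.
Call chain: main -> sum_active(52, 2) (called at line 44).
First divergence: at position 8 the run shows 'stage result 52' where the working version logs 'stage result 1'.
Intended log window:
  6: process_batch done: 22
  7: stage values: 30 and 22
  8: stage result 1
  9: sum_active: inputs 1 and 2
Execution walk:
  resolve_slot([9, 10, -1, 12]) -> 30  [called from audit_lot, line 26]
  process_batch([9, 10, -1, 12], 9) -> 22  [called from audit_lot, line 27]
  audit_lot([9, 10, -1, 12], 9) -> 52  [called from main, line 42]
  sum_active(52, 2) -> 0  [called from main, line 44]
Origin of each log line:
  1 — main, line 41
  2 — audit_lot, line 25
  3 — resolve_slot, line 2
  4 — resolve_slot, line 6
  5 — process_batch, line 10
  6 — process_batch, line 15
  7 — audit_lot, line 28
  8 — main, line 43
  9 — sum_active, line 33
A correct fix: line 30: replace `+` with `//`.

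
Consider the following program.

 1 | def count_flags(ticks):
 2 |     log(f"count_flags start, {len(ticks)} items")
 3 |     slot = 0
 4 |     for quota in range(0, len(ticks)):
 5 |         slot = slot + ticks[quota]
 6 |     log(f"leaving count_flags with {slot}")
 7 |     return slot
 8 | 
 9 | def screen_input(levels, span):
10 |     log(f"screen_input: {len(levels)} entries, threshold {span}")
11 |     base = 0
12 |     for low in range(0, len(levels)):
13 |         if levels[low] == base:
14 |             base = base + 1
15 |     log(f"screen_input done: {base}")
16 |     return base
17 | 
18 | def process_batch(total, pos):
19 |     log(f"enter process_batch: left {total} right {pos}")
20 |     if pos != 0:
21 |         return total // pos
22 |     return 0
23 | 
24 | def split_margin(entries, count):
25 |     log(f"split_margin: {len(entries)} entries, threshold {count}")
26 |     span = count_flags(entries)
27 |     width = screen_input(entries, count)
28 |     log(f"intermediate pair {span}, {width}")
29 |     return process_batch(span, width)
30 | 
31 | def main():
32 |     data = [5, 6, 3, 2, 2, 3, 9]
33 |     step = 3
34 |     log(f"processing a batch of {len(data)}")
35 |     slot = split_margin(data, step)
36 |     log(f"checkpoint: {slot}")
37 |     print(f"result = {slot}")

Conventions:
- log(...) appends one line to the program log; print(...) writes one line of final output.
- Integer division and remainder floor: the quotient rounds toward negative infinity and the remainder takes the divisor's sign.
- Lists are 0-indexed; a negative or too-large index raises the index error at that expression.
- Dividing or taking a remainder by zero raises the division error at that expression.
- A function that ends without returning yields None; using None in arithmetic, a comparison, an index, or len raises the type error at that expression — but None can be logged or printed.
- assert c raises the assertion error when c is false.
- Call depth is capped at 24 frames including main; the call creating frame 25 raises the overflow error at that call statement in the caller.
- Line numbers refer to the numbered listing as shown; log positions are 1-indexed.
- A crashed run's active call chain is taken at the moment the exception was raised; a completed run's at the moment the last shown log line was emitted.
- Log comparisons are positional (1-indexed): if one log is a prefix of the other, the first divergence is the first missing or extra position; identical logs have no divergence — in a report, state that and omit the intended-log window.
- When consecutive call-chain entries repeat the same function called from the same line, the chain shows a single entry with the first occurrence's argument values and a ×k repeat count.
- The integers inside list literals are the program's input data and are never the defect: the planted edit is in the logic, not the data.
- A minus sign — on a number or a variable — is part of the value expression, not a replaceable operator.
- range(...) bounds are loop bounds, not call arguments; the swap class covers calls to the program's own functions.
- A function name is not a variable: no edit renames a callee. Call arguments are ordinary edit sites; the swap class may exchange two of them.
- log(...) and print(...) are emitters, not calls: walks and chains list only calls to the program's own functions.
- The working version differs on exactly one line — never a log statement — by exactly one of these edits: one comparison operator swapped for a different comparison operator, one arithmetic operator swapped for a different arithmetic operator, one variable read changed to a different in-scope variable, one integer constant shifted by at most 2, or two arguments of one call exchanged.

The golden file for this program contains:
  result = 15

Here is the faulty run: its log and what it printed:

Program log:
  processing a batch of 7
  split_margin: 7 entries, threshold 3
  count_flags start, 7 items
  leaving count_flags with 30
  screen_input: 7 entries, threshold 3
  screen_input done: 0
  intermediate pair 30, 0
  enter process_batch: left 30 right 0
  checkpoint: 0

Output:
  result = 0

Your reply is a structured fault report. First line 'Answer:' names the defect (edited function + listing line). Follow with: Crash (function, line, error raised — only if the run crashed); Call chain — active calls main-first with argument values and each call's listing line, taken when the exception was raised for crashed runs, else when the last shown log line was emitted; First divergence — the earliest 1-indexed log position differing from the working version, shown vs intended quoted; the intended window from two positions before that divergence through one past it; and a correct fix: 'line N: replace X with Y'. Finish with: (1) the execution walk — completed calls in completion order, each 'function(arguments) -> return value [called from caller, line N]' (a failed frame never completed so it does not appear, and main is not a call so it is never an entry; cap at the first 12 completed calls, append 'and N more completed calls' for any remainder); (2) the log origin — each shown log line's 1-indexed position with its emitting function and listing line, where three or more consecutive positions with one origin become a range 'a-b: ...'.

Answer: the defect is in screen_input at line 13.
Core observation: Log line 6 is where behavior first shows: 'screen_input done: 0' appears instead of 'screen_input done: 2'.
Call chain: main.
First divergence: position 6 — shown 'screen_input done: 0', intended 'screen_input done: 2'.
Intended log window:
  4: leaving count_flags with 30
  5: screen_input: 7 entries, threshold 3
  6: screen_input done: 2
  7: intermediate pair 30, 2
Execution walk:
  count_flags([5, 6, 3, 2, 2, 3, 9]) -> 30  [called from split_margin, line 26]
  screen_input([5, 6, 3, 2, 2, 3, 9], 3) -> 0  [called from split_margin, line 27]
  process_batch(30, 0) -> 0  [called from split_margin, line 29]
  split_margin([5, 6, 3, 2, 2, 3, 9], 3) -> 0  [called from main, line 35]
Origin of each log line:
  1 — main, line 34
  2 — split_margin, line 25
  3 — count_flags, line 2
  4 — count_flags, line 6
  5 — screen_input, line 10
  6 — screen_input, line 15
  7 — split_margin, line 28
  8 — process_batch, line 19
  9 — main, line 36
A correct fix: line 13: replace `base` with `span`.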